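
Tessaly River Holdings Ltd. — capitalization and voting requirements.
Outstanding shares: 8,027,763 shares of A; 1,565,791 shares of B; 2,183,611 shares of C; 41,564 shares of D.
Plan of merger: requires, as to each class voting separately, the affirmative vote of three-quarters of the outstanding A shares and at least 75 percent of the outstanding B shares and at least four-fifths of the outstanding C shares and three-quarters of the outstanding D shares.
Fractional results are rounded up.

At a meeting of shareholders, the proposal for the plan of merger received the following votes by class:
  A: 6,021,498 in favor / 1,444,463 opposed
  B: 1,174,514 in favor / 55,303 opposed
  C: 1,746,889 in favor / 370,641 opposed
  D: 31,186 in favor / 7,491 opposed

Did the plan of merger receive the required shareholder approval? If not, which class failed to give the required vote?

Approved — every class gave the required vote.

A: 3/4 of 8027763 = 6020822.25, rounded up to 6020823; 6,020,823 required, 6,021,498 in favor — approved.
B: 3/4 of 1565791 = 1174343.25, rounded up to 1174344; 1,174,344 required, 1,174,514 in favor — approved.
C: 4/5 of 2183611 = 1746888.80, rounded up to 1746889; 1,746,889 required, 1,746,889 in favor — approved.
D: 3/4 of 41564 = 31173; 31,173 required, 31,186 in favor — approved.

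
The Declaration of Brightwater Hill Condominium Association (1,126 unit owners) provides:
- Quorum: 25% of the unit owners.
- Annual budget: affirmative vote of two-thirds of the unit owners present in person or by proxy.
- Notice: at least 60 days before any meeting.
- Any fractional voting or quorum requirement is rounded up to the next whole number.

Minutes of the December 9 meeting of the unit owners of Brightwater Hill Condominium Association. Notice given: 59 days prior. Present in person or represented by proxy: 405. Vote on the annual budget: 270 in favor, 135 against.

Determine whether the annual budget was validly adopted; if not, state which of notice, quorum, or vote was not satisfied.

Notice: 59 days given; 60 required. Not satisfied.
Quorum: 25% of 1,126 = 281.50, rounded up to 282; 405 present. Satisfied.
Vote: requires two-thirds of those present (405); 2/3 of 405 = 270, so 270 needed; 270 in favor. Satisfied.

Invalid — notice requirement not satisfied.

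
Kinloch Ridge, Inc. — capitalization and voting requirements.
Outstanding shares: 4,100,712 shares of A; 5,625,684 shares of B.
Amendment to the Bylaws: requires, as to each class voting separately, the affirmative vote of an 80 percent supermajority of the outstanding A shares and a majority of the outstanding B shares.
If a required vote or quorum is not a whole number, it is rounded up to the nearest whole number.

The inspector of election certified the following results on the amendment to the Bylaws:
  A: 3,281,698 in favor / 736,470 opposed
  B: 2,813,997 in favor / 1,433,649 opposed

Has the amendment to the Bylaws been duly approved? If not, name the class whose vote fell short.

Approved — every class gave the required vote.

A: 4/5 of 4100712 = 3280569.60, rounded up to 3280570; 3,280,570 required, 3,281,698 in favor — approved.
B: a majority of 5625684 is 2812843; 2,812,843 required, 2,813,997 in favor — approved.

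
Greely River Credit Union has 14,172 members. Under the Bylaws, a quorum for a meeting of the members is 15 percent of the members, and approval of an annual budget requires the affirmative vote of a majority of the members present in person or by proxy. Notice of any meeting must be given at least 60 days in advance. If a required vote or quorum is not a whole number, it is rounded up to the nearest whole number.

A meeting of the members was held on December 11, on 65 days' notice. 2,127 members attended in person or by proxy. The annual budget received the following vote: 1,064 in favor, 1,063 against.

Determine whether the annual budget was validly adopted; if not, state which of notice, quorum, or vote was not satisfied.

Valid — all requirements satisfied.

Notice: 65 days given; 60 required. Satisfied.
Quorum: 15% of 14,172 = 2,125.80, rounded up to 2,126; 2,127 present. Satisfied.
Vote: requires a majority of those present (2,127); a majority of 2127 is 1064, so 1,064 needed; 1,064 in favor. Satisfied.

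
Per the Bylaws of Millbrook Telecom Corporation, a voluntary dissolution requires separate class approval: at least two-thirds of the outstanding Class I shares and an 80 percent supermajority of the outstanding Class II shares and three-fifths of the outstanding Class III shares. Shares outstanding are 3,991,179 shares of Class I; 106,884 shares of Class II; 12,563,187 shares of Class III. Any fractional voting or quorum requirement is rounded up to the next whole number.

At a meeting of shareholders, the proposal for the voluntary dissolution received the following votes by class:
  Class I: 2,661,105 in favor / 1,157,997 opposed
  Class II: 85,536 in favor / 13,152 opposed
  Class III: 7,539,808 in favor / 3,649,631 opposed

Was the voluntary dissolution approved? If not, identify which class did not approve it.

Approved — every class gave the required vote.

Class I: 2/3 of 3991179 = 2660786; 2,660,786 required, 2,661,105 in favor — approved.
Class II: 4/5 of 106884 = 85507.20, rounded up to 85508; 85,508 required, 85,536 in favor — approved.
Class III: 3/5 of 12563187 = 7537912.20, rounded up to 7537913; 7,537,913 required, 7,539,808 in favor — approved.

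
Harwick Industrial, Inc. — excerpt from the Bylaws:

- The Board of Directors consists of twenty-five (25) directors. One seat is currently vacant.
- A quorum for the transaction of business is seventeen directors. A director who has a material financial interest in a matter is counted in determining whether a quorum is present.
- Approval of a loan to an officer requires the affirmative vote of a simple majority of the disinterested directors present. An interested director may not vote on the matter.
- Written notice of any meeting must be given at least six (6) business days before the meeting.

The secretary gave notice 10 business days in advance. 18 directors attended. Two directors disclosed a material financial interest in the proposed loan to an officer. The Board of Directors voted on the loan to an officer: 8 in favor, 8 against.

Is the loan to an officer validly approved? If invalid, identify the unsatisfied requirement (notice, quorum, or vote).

Invalid — vote requirement not satisfied.

Notice: 10 business days given; 6 required (10 ≥ 6). Satisfied.
Quorum: 18 present (interested directors count toward quorum); quorum is 17. Satisfied.
Vote: the loan to an officer requires a majority of the disinterested directors present (18 − 2 = 16). A majority of 16 is 9, so 9 affirmative votes are needed; 8 voted in favor. Not satisfied.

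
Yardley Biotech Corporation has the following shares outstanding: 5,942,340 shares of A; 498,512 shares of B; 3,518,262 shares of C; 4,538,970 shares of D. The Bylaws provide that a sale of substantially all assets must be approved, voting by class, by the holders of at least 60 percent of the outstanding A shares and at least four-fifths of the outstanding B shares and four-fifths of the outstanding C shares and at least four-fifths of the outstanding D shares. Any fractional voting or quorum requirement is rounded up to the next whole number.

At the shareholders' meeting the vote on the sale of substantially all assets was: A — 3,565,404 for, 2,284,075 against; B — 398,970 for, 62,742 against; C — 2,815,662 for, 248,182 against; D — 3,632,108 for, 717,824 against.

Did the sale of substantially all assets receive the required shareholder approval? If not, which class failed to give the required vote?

A: 3/5 of 5942340 = 3565404; 3,565,404 required, 3,565,404 in favor — approved.
B: 4/5 of 498512 = 398809.60, rounded up to 398810; 398,810 required, 398,970 in favor — approved.
C: 4/5 of 3518262 = 2814609.60, rounded up to 2814610; 2,814,610 required, 2,815,662 in favor — approved.
D: 4/5 of 4538970 = 3631176; 3,631,176 required, 3,632,108 in favor — approved.

Approved — every class gave the required vote.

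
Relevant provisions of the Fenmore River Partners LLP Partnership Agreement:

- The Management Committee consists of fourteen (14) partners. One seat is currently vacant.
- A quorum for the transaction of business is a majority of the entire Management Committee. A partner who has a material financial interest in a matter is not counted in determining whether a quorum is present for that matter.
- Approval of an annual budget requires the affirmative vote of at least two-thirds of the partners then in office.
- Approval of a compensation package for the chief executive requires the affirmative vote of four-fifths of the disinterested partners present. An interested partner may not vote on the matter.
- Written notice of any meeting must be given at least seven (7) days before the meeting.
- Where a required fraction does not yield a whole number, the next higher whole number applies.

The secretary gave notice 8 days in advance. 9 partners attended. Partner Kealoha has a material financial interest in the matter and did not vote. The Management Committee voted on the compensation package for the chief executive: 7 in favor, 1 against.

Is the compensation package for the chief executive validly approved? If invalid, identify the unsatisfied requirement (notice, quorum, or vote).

Notice: 8 days given; 7 required (8 ≥ 7). Satisfied.
Quorum: 9 present, but the 1 interested partner does not count, leaving 8. Quorum is 8. Satisfied.
Vote: the compensation package for the chief executive requires four-fifths of the disinterested partners present (9 − 1 = 8). 4/5 of 8 = 6.40, rounded up to 7, so 7 affirmative votes are needed; 7 voted in favor. Satisfied.

Valid — all requirements satisfied.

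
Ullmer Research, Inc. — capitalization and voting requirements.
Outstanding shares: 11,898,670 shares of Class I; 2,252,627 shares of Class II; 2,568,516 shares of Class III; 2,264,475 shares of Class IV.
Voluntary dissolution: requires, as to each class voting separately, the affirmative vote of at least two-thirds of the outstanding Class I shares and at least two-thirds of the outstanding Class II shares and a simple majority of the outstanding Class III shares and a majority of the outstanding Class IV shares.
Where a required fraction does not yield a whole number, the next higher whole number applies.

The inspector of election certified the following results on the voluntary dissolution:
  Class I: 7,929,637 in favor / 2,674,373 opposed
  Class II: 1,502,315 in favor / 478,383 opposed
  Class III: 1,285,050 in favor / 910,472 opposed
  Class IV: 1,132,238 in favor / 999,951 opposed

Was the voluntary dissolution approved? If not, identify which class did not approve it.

Class I: 2/3 of 11898670 = 7932446.67, rounded up to 7932447; 7,932,447 required, 7,929,637 in favor — not approved.
Class II: 2/3 of 2252627 = 1501751.33, rounded up to 1501752; 1,501,752 required, 1,502,315 in favor — approved.
Class III: a majority of 2568516 is 1284259; 1,284,259 required, 1,285,050 in favor — approved.
Class IV: a majority of 2264475 is 1132238; 1,132,238 required, 1,132,238 in favor — approved.

Not approved — the Class I shares did not give the required vote.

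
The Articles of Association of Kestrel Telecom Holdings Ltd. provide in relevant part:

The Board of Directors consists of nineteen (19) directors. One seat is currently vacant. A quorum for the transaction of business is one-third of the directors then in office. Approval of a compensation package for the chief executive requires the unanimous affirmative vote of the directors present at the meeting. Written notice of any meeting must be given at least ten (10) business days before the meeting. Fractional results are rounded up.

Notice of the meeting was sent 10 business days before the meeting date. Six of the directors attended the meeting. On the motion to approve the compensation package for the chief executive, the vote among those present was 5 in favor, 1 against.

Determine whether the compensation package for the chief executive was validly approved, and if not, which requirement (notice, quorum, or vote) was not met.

Notice: 10 business days given; 10 required (10 ≥ 10). Satisfied.
Quorum: 6 present; quorum is 6. Satisfied.
Vote: the compensation package for the chief executive requires the unanimous vote of the directors present (6). Unanimous means all 6, so 6 affirmative votes are needed; 5 voted in favor. Not satisfied.

Invalid — vote requirement not satisfied.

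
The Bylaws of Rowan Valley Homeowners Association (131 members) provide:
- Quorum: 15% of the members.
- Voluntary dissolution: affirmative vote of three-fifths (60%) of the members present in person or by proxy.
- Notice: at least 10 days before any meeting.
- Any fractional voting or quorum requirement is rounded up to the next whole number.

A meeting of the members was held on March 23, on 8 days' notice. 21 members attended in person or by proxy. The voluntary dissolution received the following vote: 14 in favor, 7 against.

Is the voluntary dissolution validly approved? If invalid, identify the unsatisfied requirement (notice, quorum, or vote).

Notice: 8 days given; 10 required. Not satisfied.
Quorum: 15% of 131 = 19.65, rounded up to 20; 21 present. Satisfied.
Vote: requires three-fifths of those present (21); 3/5 of 21 = 12.60, rounded up to 13, so 13 needed; 14 in favor. Satisfied.

Invalid — notice requirement not satisfied.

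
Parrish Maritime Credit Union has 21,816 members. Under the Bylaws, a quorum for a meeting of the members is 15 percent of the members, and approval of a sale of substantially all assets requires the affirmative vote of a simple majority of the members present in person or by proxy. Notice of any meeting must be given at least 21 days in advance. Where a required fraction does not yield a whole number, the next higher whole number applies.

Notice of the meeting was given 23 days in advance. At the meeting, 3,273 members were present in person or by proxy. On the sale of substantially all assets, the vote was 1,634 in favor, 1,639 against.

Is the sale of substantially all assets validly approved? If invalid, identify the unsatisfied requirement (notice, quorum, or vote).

Invalid — vote requirement not satisfied.

Notice: 23 days given; 21 required. Satisfied.
Quorum: 15% of 21,816 = 3,272.40, rounded up to 3,273; 3,273 present. Satisfied.
Vote: requires a majority of those present (3,273); a majority of 3273 is 1637, so 1,637 needed; 1,634 in favor. Not satisfied.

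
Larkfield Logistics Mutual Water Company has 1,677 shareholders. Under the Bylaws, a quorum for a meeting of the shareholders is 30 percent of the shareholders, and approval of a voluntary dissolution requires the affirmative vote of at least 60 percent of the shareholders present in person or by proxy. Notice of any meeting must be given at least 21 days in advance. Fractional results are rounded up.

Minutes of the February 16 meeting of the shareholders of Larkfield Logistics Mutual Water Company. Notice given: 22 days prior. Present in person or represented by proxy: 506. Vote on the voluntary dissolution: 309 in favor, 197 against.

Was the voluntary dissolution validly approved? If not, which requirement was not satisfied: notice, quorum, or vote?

Notice: 22 days given; 21 required. Satisfied.
Quorum: 30% of 1,677 = 503.10, rounded up to 504; 506 present. Satisfied.
Vote: requires three-fifths of those present (506); 3/5 of 506 = 303.60, rounded up to 304, so 304 needed; 309 in favor. Satisfied.

Valid — all requirements satisfied.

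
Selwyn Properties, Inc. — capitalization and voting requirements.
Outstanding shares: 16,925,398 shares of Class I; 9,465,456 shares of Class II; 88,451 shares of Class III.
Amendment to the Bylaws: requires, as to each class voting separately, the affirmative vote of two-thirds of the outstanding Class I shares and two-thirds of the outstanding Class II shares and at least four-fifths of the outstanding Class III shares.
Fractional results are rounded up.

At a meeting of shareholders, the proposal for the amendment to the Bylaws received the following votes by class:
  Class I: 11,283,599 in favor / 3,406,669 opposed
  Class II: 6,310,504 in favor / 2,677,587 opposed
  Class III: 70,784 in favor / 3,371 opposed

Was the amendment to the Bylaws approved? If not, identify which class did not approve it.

Approved — every class gave the required vote.

Class I: 2/3 of 16925398 = 11283598.67, rounded up to 11283599; 11,283,599 required, 11,283,599 in favor — approved.
Class II: 2/3 of 9465456 = 6310304; 6,310,304 required, 6,310,504 in favor — approved.
Class III: 4/5 of 88451 = 70760.80, rounded up to 70761; 70,761 required, 70,784 in favor — approved.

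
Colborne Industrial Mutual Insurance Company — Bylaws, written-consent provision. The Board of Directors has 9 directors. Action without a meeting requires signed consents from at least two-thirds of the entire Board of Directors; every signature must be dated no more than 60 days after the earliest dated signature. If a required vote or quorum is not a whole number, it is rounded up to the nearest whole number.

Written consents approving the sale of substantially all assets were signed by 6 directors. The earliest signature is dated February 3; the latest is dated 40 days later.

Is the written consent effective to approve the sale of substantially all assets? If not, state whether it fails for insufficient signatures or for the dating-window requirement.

Signatures required: at least two-thirds of 9 — 2/3 of 9 = 6, so 6 needed; 6 signed. Sufficient.
Dating window: the latest signature is 40 days after the earliest; the limit is 60 days. Within the window.

Effective — both the signature and dating-window requirements are satisfied.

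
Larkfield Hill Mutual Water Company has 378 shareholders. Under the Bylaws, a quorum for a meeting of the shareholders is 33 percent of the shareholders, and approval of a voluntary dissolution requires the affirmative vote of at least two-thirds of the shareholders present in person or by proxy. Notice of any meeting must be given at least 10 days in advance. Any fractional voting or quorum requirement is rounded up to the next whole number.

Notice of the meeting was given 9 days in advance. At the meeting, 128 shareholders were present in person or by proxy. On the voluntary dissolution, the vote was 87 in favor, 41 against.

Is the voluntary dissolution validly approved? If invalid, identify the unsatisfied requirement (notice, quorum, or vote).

Notice: 9 days given; 10 required. Not satisfied.
Quorum: 33% of 378 = 124.74, rounded up to 125; 128 present. Satisfied.
Vote: requires two-thirds of those present (128); 2/3 of 128 = 85.33, rounded up to 86, so 86 needed; 87 in favor. Satisfied.

Invalid — notice requirement not satisfied.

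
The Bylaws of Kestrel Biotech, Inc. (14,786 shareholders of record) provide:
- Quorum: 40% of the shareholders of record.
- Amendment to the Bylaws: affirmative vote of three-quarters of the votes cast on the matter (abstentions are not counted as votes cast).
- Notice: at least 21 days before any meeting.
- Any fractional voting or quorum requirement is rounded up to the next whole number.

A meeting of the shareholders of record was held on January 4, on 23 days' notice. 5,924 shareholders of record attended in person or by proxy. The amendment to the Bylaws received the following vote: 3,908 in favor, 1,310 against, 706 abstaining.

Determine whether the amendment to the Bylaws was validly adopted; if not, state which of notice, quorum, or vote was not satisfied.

Invalid — vote requirement not satisfied.

Notice: 23 days given; 21 required. Satisfied.
Quorum: 40% of 14,786 = 5,914.40, rounded up to 5,915; 5,924 present. Satisfied.
Vote: requires three-fourths of the votes cast (5,924 − 706 abstaining = 5,218); 3/4 of 5218 = 3913.50, rounded up to 3914, so 3,914 needed; 3,908 in favor. Not satisfied.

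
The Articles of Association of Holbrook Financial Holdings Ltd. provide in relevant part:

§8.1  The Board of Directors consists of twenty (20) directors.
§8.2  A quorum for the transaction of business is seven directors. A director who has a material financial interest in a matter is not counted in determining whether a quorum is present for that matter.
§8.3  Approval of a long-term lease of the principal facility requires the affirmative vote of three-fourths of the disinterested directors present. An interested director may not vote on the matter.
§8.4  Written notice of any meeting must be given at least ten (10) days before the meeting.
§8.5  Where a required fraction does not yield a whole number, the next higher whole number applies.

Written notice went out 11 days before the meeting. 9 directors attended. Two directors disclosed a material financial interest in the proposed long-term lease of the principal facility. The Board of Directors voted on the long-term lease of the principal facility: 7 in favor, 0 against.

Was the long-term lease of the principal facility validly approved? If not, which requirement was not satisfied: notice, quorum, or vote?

Valid — all requirements satisfied.

Notice: 11 days given; 10 required (11 ≥ 10). Satisfied.
Quorum: 9 present, but the 2 interested directors do not count, leaving 7. Quorum is 7. Satisfied.
Vote: the long-term lease of the principal facility requires three-fourths of the disinterested directors present (9 − 2 = 7). 3/4 of 7 = 5.25, rounded up to 6, so 6 affirmative votes are needed; 7 voted in favor. Satisfied.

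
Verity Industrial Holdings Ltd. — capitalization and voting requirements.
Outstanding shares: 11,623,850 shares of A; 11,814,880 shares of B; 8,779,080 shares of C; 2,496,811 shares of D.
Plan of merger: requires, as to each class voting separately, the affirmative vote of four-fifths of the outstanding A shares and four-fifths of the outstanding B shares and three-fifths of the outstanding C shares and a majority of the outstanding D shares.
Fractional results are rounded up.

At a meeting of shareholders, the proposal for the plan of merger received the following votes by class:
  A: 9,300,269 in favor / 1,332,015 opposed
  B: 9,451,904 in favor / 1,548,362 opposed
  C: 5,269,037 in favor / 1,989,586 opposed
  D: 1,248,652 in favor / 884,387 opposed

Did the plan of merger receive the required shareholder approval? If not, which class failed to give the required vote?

A: 4/5 of 11623850 = 9299080; 9,299,080 required, 9,300,269 in favor — approved.
B: 4/5 of 11814880 = 9451904; 9,451,904 required, 9,451,904 in favor — approved.
C: 3/5 of 8779080 = 5267448; 5,267,448 required, 5,269,037 in favor — approved.
D: a majority of 2496811 is 1248406; 1,248,406 required, 1,248,652 in favor — approved.

Approved — every class gave the required vote.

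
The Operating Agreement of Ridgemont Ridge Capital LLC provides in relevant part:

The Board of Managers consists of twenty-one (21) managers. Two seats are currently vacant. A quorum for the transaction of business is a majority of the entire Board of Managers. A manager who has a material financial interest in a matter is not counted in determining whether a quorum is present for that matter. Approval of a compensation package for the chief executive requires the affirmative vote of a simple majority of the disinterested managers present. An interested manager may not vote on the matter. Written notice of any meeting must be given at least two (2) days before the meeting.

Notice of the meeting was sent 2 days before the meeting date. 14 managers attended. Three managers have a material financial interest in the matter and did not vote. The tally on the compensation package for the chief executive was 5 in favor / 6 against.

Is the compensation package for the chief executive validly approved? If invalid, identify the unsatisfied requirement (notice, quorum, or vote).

Notice: 2 days given; 2 required (2 ≥ 2). Satisfied.
Quorum: 14 present, but the 3 interested managers do not count, leaving 11. Quorum is 11. Satisfied.
Vote: the compensation package for the chief executive requires a majority of the disinterested managers present (14 − 3 = 11). A majority of 11 is 6, so 6 affirmative votes are needed; 5 voted in favor. Not satisfied.

Invalid — vote requirement not satisfied.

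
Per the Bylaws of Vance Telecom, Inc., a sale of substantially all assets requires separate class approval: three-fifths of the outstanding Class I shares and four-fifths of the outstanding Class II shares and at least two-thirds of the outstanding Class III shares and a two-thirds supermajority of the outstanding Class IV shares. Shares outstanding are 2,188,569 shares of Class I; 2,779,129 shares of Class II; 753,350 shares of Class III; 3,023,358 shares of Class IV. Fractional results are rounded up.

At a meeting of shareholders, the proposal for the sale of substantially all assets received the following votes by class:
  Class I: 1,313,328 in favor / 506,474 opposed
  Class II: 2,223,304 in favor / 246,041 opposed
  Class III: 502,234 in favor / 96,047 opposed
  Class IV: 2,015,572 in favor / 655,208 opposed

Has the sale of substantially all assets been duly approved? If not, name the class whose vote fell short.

Class I: 3/5 of 2188569 = 1313141.40, rounded up to 1313142; 1,313,142 required, 1,313,328 in favor — approved.
Class II: 4/5 of 2779129 = 2223303.20, rounded up to 2223304; 2,223,304 required, 2,223,304 in favor — approved.
Class III: 2/3 of 753350 = 502233.33, rounded up to 502234; 502,234 required, 502,234 in favor — approved.
Class IV: 2/3 of 3023358 = 2015572; 2,015,572 required, 2,015,572 in favor — approved.

Approved — every class gave the required vote.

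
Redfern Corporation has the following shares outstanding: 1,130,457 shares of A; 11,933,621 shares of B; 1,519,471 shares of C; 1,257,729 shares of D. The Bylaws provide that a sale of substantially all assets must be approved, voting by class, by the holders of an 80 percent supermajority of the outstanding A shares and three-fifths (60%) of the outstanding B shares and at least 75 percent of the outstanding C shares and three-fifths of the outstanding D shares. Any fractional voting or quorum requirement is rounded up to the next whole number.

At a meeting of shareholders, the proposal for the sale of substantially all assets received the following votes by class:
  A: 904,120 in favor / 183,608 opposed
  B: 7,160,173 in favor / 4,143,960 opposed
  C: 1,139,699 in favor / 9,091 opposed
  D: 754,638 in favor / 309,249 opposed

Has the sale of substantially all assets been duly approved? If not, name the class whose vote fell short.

A: 4/5 of 1130457 = 904365.60, rounded up to 904366; 904,366 required, 904,120 in favor — not approved.
B: 3/5 of 11933621 = 7160172.60, rounded up to 7160173; 7,160,173 required, 7,160,173 in favor — approved.
C: 3/4 of 1519471 = 1139603.25, rounded up to 1139604; 1,139,604 required, 1,139,699 in favor — approved.
D: 3/5 of 1257729 = 754637.40, rounded up to 754638; 754,638 required, 754,638 in favor — approved.

Not approved — the A shares did not give the required vote.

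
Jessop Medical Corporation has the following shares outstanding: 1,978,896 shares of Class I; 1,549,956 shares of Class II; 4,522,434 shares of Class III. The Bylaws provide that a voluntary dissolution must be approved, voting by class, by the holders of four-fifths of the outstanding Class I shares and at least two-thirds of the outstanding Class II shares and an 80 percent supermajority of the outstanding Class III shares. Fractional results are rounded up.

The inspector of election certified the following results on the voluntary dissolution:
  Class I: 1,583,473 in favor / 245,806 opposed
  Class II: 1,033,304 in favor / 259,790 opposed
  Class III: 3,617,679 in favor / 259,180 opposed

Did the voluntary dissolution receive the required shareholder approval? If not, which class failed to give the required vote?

Class I: 4/5 of 1978896 = 1583116.80, rounded up to 1583117; 1,583,117 required, 1,583,473 in favor — approved.
Class II: 2/3 of 1549956 = 1033304; 1,033,304 required, 1,033,304 in favor — approved.
Class III: 4/5 of 4522434 = 3617947.20, rounded up to 3617948; 3,617,948 required, 3,617,679 in favor — not approved.

Not approved — the Class III shares did not give the required vote.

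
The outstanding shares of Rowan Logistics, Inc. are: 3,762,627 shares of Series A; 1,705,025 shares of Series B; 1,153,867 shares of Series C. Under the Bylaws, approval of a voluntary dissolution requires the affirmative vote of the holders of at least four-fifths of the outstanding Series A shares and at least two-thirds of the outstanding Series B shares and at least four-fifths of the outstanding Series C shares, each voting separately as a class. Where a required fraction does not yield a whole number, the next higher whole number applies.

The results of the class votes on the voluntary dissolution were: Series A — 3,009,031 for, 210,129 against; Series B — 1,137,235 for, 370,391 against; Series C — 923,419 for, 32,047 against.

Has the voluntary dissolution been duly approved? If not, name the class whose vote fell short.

Series A: 4/5 of 3762627 = 3010101.60, rounded up to 3010102; 3,010,102 required, 3,009,031 in favor — not approved.
Series B: 2/3 of 1705025 = 1136683.33, rounded up to 1136684; 1,136,684 required, 1,137,235 in favor — approved.
Series C: 4/5 of 1153867 = 923093.60, rounded up to 923094; 923,094 required, 923,419 in favor — approved.

Not approved — the Series A shares did not give the required vote.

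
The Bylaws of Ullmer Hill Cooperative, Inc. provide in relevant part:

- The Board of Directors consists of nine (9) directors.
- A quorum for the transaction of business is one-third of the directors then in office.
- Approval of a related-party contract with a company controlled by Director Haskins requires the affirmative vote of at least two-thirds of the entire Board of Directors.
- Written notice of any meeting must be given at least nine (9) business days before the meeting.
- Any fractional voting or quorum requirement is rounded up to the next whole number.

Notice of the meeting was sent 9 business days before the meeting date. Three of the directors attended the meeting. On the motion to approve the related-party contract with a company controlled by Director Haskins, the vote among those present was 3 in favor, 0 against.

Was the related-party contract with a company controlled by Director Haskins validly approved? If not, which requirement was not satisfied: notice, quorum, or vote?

Notice: 9 business days given; 9 required (9 ≥ 9). Satisfied.
Quorum: 3 present; quorum is 3. Satisfied.
Vote: the related-party contract with a company controlled by Director Haskins requires two-thirds of the entire Board of Directors (9). 2/3 of 9 = 6, so 6 affirmative votes are needed; 3 voted in favor. Not satisfied.

Invalid — vote requirement not satisfied.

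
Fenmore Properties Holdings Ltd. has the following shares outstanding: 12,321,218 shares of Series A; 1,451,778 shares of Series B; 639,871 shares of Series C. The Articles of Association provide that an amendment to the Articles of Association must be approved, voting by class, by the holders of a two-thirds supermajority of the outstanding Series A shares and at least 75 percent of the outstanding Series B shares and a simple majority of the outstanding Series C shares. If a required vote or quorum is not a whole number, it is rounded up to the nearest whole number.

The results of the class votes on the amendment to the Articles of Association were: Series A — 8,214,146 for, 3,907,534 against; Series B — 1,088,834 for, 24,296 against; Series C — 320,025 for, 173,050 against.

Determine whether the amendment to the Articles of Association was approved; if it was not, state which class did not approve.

Series A: 2/3 of 12321218 = 8214145.33, rounded up to 8214146; 8,214,146 required, 8,214,146 in favor — approved.
Series B: 3/4 of 1451778 = 1088833.50, rounded up to 1088834; 1,088,834 required, 1,088,834 in favor — approved.
Series C: a majority of 639871 is 319936; 319,936 required, 320,025 in favor — approved.

Approved — every class gave the required vote.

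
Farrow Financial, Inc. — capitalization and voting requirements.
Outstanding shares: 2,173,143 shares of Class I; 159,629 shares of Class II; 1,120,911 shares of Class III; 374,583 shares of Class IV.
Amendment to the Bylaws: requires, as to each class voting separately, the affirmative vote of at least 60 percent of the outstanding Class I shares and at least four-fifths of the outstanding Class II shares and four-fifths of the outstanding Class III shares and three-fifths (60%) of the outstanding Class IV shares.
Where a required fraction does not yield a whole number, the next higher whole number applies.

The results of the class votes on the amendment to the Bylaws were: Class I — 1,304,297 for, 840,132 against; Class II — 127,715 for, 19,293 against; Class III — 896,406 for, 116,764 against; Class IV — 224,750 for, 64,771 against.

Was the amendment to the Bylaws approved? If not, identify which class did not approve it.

Not approved — the Class III shares did not give the required vote.

Class I: 3/5 of 2173143 = 1303885.80, rounded up to 1303886; 1,303,886 required, 1,304,297 in favor — approved.
Class II: 4/5 of 159629 = 127703.20, rounded up to 127704; 127,704 required, 127,715 in favor — approved.
Class III: 4/5 of 1120911 = 896728.80, rounded up to 896729; 896,729 required, 896,406 in favor — not approved.
Class IV: 3/5 of 374583 = 224749.80, rounded up to 224750; 224,750 required, 224,750 in favor — approved.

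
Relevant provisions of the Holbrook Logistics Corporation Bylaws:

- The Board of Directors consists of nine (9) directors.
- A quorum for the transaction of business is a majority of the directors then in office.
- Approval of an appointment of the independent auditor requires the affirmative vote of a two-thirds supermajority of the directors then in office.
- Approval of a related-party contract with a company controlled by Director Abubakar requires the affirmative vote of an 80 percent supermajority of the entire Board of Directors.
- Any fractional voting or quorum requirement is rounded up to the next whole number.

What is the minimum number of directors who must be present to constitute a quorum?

A majority of 9 is 5.

5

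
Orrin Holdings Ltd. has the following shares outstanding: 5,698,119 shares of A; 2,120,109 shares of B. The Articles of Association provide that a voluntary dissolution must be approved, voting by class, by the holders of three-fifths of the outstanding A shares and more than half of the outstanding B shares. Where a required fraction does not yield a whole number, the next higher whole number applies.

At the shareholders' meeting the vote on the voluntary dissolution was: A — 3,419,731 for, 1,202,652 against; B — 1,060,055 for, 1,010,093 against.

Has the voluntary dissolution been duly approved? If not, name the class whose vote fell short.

A: 3/5 of 5698119 = 3418871.40, rounded up to 3418872; 3,418,872 required, 3,419,731 in favor — approved.
B: a majority of 2120109 is 1060055; 1,060,055 required, 1,060,055 in favor — approved.

Approved — every class gave the required vote.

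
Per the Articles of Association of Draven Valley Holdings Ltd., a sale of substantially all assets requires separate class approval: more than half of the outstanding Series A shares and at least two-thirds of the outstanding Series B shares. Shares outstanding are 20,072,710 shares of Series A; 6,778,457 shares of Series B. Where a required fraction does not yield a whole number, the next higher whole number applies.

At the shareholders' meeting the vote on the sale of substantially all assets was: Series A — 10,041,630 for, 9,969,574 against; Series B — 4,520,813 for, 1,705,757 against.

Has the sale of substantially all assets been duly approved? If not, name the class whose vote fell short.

Series A: a majority of 20072710 is 10036356; 10,036,356 required, 10,041,630 in favor — approved.
Series B: 2/3 of 6778457 = 4518971.33, rounded up to 4518972; 4,518,972 required, 4,520,813 in favor — approved.

Approved — every class gave the required vote.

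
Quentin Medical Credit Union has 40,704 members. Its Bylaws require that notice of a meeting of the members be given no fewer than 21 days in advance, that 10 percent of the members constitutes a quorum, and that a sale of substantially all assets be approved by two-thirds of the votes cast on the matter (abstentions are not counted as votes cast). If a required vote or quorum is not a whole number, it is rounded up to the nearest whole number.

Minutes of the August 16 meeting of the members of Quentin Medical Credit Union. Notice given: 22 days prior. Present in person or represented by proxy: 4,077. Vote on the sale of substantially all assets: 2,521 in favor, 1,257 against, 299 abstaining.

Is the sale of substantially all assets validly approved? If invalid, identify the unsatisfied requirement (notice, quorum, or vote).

Notice: 22 days given; 21 required. Satisfied.
Quorum: 10% of 40,704 = 4,070.40, rounded up to 4,071; 4,077 present. Satisfied.
Vote: requires two-thirds of the votes cast (4,077 − 299 abstaining = 3,778); 2/3 of 3778 = 2518.67, rounded up to 2519, so 2,519 needed; 2,521 in favor. Satisfied.

Valid — all requirements satisfied.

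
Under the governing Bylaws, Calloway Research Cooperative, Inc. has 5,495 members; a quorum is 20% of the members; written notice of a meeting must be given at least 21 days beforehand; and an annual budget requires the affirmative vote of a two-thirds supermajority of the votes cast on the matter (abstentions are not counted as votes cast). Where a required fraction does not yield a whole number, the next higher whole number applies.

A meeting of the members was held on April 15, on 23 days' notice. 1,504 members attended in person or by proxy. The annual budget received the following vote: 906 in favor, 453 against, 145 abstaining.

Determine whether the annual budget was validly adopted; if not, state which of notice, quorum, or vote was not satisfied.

Notice: 23 days given; 21 required. Satisfied.
Quorum: 20% of 5,495 = 1,099; 1,504 present. Satisfied.
Vote: requires two-thirds of the votes cast (1,504 − 145 abstaining = 1,359); 2/3 of 1359 = 906, so 906 needed; 906 in favor. Satisfied.

Valid — all requirements satisfied.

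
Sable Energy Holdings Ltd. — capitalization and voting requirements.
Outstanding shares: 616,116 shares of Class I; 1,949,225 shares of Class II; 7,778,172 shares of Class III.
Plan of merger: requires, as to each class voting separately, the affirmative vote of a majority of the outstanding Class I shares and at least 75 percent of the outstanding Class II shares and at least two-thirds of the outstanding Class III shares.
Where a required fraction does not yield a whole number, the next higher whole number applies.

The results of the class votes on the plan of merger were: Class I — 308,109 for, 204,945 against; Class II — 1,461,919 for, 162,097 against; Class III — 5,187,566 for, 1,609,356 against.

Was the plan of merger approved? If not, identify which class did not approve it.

Class I: a majority of 616116 is 308059; 308,059 required, 308,109 in favor — approved.
Class II: 3/4 of 1949225 = 1461918.75, rounded up to 1461919; 1,461,919 required, 1,461,919 in favor — approved.
Class III: 2/3 of 7778172 = 5185448; 5,185,448 required, 5,187,566 in favor — approved.

Approved — every class gave the required vote.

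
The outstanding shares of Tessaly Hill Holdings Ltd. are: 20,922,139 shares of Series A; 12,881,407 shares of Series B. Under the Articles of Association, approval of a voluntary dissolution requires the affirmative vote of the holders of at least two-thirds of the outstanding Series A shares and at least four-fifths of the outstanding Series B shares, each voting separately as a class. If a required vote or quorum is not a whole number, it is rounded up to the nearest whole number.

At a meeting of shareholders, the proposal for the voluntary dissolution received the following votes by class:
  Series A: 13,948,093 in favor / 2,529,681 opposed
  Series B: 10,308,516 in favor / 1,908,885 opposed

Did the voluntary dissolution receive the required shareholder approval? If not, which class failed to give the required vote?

Approved — every class gave the required vote.

Series A: 2/3 of 20922139 = 13948092.67, rounded up to 13948093; 13,948,093 required, 13,948,093 in favor — approved.
Series B: 4/5 of 12881407 = 10305125.60, rounded up to 10305126; 10,305,126 required, 10,308,516 in favor — approved.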